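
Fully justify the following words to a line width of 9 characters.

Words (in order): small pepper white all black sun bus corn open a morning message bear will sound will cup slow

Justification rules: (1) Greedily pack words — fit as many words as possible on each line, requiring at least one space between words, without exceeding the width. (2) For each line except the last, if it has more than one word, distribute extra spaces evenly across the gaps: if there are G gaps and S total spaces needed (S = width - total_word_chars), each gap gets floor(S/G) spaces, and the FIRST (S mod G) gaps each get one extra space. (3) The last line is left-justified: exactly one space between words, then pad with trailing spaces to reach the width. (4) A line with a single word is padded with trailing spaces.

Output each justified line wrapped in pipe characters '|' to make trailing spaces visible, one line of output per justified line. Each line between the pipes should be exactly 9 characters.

Answer: |small    |
|pepper   |
|white all|
|black sun|
|bus  corn|
|open    a|
|morning  |
|message  |
|bear will|
|sound    |
|will  cup|
|slow     |

Derivation:
Line 1: ['small'] (min_width=5, slack=4)
Line 2: ['pepper'] (min_width=6, slack=3)
Line 3: ['white', 'all'] (min_width=9, slack=0)
Line 4: ['black', 'sun'] (min_width=9, slack=0)
Line 5: ['bus', 'corn'] (min_width=8, slack=1)
Line 6: ['open', 'a'] (min_width=6, slack=3)
Line 7: ['morning'] (min_width=7, slack=2)
Line 8: ['message'] (min_width=7, slack=2)
Line 9: ['bear', 'will'] (min_width=9, slack=0)
Line 10: ['sound'] (min_width=5, slack=4)
Line 11: ['will', 'cup'] (min_width=8, slack=1)
Line 12: ['slow'] (min_width=4, slack=5)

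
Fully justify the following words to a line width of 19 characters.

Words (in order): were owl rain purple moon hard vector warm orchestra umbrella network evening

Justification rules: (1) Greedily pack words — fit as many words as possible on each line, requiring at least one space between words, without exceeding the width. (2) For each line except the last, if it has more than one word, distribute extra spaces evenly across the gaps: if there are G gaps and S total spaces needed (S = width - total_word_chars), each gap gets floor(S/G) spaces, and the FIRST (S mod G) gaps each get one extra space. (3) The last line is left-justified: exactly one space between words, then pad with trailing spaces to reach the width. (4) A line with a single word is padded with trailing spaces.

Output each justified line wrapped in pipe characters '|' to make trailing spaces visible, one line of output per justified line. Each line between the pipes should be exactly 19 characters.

Answer: |were    owl    rain|
|purple   moon  hard|
|vector         warm|
|orchestra  umbrella|
|network evening    |

Derivation:
Line 1: ['were', 'owl', 'rain'] (min_width=13, slack=6)
Line 2: ['purple', 'moon', 'hard'] (min_width=16, slack=3)
Line 3: ['vector', 'warm'] (min_width=11, slack=8)
Line 4: ['orchestra', 'umbrella'] (min_width=18, slack=1)
Line 5: ['network', 'evening'] (min_width=15, slack=4)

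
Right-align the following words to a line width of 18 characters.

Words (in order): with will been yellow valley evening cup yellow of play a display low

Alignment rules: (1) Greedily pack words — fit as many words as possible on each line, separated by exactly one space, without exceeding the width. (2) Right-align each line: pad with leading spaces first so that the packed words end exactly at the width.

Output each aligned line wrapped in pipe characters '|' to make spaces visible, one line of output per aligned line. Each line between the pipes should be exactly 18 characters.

Line 1: ['with', 'will', 'been'] (min_width=14, slack=4)
Line 2: ['yellow', 'valley'] (min_width=13, slack=5)
Line 3: ['evening', 'cup', 'yellow'] (min_width=18, slack=0)
Line 4: ['of', 'play', 'a', 'display'] (min_width=17, slack=1)
Line 5: ['low'] (min_width=3, slack=15)

Answer: |    with will been|
|     yellow valley|
|evening cup yellow|
| of play a display|
|               low|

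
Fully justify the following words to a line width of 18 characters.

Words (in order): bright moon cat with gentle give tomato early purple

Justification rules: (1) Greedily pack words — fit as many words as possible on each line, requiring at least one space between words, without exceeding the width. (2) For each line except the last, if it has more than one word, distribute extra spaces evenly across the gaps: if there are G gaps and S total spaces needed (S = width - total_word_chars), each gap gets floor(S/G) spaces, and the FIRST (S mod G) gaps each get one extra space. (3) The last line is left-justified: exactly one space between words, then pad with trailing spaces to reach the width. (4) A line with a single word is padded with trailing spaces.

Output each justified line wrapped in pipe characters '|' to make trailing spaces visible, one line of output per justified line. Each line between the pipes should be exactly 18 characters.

Line 1: ['bright', 'moon', 'cat'] (min_width=15, slack=3)
Line 2: ['with', 'gentle', 'give'] (min_width=16, slack=2)
Line 3: ['tomato', 'early'] (min_width=12, slack=6)
Line 4: ['purple'] (min_width=6, slack=12)

Answer: |bright   moon  cat|
|with  gentle  give|
|tomato       early|
|purple            |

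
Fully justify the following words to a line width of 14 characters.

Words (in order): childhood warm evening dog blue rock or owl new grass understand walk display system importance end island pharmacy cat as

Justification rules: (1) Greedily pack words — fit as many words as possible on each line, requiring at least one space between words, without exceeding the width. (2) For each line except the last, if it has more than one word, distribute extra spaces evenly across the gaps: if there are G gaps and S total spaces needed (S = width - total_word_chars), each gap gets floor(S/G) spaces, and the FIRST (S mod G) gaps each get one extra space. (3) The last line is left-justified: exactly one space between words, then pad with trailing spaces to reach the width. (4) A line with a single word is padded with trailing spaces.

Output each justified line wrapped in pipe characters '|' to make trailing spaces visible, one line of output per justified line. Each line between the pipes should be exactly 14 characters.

Line 1: ['childhood', 'warm'] (min_width=14, slack=0)
Line 2: ['evening', 'dog'] (min_width=11, slack=3)
Line 3: ['blue', 'rock', 'or'] (min_width=12, slack=2)
Line 4: ['owl', 'new', 'grass'] (min_width=13, slack=1)
Line 5: ['understand'] (min_width=10, slack=4)
Line 6: ['walk', 'display'] (min_width=12, slack=2)
Line 7: ['system'] (min_width=6, slack=8)
Line 8: ['importance', 'end'] (min_width=14, slack=0)
Line 9: ['island'] (min_width=6, slack=8)
Line 10: ['pharmacy', 'cat'] (min_width=12, slack=2)
Line 11: ['as'] (min_width=2, slack=12)

Answer: |childhood warm|
|evening    dog|
|blue  rock  or|
|owl  new grass|
|understand    |
|walk   display|
|system        |
|importance end|
|island        |
|pharmacy   cat|
|as            |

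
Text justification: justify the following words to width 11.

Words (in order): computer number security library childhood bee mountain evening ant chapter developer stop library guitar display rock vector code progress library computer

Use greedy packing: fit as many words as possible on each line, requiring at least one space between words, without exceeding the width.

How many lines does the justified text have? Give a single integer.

Answer: 19

Derivation:
Line 1: ['computer'] (min_width=8, slack=3)
Line 2: ['number'] (min_width=6, slack=5)
Line 3: ['security'] (min_width=8, slack=3)
Line 4: ['library'] (min_width=7, slack=4)
Line 5: ['childhood'] (min_width=9, slack=2)
Line 6: ['bee'] (min_width=3, slack=8)
Line 7: ['mountain'] (min_width=8, slack=3)
Line 8: ['evening', 'ant'] (min_width=11, slack=0)
Line 9: ['chapter'] (min_width=7, slack=4)
Line 10: ['developer'] (min_width=9, slack=2)
Line 11: ['stop'] (min_width=4, slack=7)
Line 12: ['library'] (min_width=7, slack=4)
Line 13: ['guitar'] (min_width=6, slack=5)
Line 14: ['display'] (min_width=7, slack=4)
Line 15: ['rock', 'vector'] (min_width=11, slack=0)
Line 16: ['code'] (min_width=4, slack=7)
Line 17: ['progress'] (min_width=8, slack=3)
Line 18: ['library'] (min_width=7, slack=4)
Line 19: ['computer'] (min_width=8, slack=3)
Total lines: 19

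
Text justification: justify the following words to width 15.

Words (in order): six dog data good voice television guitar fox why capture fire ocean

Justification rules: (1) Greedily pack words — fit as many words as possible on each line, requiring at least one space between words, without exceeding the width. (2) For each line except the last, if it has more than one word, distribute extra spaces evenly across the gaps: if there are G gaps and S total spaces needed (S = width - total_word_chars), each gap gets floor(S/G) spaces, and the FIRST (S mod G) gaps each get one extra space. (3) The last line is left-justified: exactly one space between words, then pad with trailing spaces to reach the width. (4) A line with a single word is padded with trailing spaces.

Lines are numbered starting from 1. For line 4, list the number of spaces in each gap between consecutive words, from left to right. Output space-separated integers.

Answer: 2 1

Derivation:
Line 1: ['six', 'dog', 'data'] (min_width=12, slack=3)
Line 2: ['good', 'voice'] (min_width=10, slack=5)
Line 3: ['television'] (min_width=10, slack=5)
Line 4: ['guitar', 'fox', 'why'] (min_width=14, slack=1)
Line 5: ['capture', 'fire'] (min_width=12, slack=3)
Line 6: ['ocean'] (min_width=5, slack=10)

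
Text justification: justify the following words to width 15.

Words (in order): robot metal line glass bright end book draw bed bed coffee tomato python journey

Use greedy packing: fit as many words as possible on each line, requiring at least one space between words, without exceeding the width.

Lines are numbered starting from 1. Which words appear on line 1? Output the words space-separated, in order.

Line 1: ['robot', 'metal'] (min_width=11, slack=4)
Line 2: ['line', 'glass'] (min_width=10, slack=5)
Line 3: ['bright', 'end', 'book'] (min_width=15, slack=0)
Line 4: ['draw', 'bed', 'bed'] (min_width=12, slack=3)
Line 5: ['coffee', 'tomato'] (min_width=13, slack=2)
Line 6: ['python', 'journey'] (min_width=14, slack=1)

Answer: robot metal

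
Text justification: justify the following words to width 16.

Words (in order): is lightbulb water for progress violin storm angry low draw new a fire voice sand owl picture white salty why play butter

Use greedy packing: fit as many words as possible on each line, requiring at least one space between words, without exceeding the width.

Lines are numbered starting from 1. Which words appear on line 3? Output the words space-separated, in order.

Line 1: ['is', 'lightbulb'] (min_width=12, slack=4)
Line 2: ['water', 'for'] (min_width=9, slack=7)
Line 3: ['progress', 'violin'] (min_width=15, slack=1)
Line 4: ['storm', 'angry', 'low'] (min_width=15, slack=1)
Line 5: ['draw', 'new', 'a', 'fire'] (min_width=15, slack=1)
Line 6: ['voice', 'sand', 'owl'] (min_width=14, slack=2)
Line 7: ['picture', 'white'] (min_width=13, slack=3)
Line 8: ['salty', 'why', 'play'] (min_width=14, slack=2)
Line 9: ['butter'] (min_width=6, slack=10)

Answer: progress violin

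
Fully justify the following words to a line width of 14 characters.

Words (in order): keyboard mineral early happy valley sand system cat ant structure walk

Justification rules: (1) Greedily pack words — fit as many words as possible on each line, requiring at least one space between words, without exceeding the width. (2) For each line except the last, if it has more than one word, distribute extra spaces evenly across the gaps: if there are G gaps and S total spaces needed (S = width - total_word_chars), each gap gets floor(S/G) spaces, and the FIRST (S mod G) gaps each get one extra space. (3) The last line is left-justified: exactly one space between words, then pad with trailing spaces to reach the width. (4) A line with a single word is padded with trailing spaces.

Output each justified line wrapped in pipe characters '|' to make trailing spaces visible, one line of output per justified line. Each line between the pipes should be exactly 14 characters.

Line 1: ['keyboard'] (min_width=8, slack=6)
Line 2: ['mineral', 'early'] (min_width=13, slack=1)
Line 3: ['happy', 'valley'] (min_width=12, slack=2)
Line 4: ['sand', 'system'] (min_width=11, slack=3)
Line 5: ['cat', 'ant'] (min_width=7, slack=7)
Line 6: ['structure', 'walk'] (min_width=14, slack=0)

Answer: |keyboard      |
|mineral  early|
|happy   valley|
|sand    system|
|cat        ant|
|structure walk|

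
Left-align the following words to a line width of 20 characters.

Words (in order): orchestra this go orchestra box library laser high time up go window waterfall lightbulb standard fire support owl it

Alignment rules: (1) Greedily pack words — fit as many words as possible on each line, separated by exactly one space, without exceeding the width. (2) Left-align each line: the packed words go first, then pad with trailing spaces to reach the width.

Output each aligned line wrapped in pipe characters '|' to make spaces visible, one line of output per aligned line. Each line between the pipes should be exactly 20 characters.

Line 1: ['orchestra', 'this', 'go'] (min_width=17, slack=3)
Line 2: ['orchestra', 'box'] (min_width=13, slack=7)
Line 3: ['library', 'laser', 'high'] (min_width=18, slack=2)
Line 4: ['time', 'up', 'go', 'window'] (min_width=17, slack=3)
Line 5: ['waterfall', 'lightbulb'] (min_width=19, slack=1)
Line 6: ['standard', 'fire'] (min_width=13, slack=7)
Line 7: ['support', 'owl', 'it'] (min_width=14, slack=6)

Answer: |orchestra this go   |
|orchestra box       |
|library laser high  |
|time up go window   |
|waterfall lightbulb |
|standard fire       |
|support owl it      |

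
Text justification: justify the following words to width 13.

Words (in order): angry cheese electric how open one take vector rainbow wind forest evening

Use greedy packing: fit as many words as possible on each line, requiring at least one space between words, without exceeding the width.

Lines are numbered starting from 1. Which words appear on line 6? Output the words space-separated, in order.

Line 1: ['angry', 'cheese'] (min_width=12, slack=1)
Line 2: ['electric', 'how'] (min_width=12, slack=1)
Line 3: ['open', 'one', 'take'] (min_width=13, slack=0)
Line 4: ['vector'] (min_width=6, slack=7)
Line 5: ['rainbow', 'wind'] (min_width=12, slack=1)
Line 6: ['forest'] (min_width=6, slack=7)
Line 7: ['evening'] (min_width=7, slack=6)

Answer: forest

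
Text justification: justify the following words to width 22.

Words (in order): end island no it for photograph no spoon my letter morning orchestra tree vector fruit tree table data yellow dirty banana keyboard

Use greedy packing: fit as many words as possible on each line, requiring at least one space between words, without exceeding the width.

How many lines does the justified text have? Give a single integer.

Line 1: ['end', 'island', 'no', 'it', 'for'] (min_width=20, slack=2)
Line 2: ['photograph', 'no', 'spoon', 'my'] (min_width=22, slack=0)
Line 3: ['letter', 'morning'] (min_width=14, slack=8)
Line 4: ['orchestra', 'tree', 'vector'] (min_width=21, slack=1)
Line 5: ['fruit', 'tree', 'table', 'data'] (min_width=21, slack=1)
Line 6: ['yellow', 'dirty', 'banana'] (min_width=19, slack=3)
Line 7: ['keyboard'] (min_width=8, slack=14)
Total lines: 7

Answer: 7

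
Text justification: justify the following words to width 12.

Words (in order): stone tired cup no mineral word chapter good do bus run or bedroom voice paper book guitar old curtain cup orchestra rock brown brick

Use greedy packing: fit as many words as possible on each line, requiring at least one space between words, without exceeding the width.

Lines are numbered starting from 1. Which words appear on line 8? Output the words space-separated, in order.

Answer: book guitar

Derivation:
Line 1: ['stone', 'tired'] (min_width=11, slack=1)
Line 2: ['cup', 'no'] (min_width=6, slack=6)
Line 3: ['mineral', 'word'] (min_width=12, slack=0)
Line 4: ['chapter', 'good'] (min_width=12, slack=0)
Line 5: ['do', 'bus', 'run'] (min_width=10, slack=2)
Line 6: ['or', 'bedroom'] (min_width=10, slack=2)
Line 7: ['voice', 'paper'] (min_width=11, slack=1)
Line 8: ['book', 'guitar'] (min_width=11, slack=1)
Line 9: ['old', 'curtain'] (min_width=11, slack=1)
Line 10: ['cup'] (min_width=3, slack=9)
Line 11: ['orchestra'] (min_width=9, slack=3)
Line 12: ['rock', 'brown'] (min_width=10, slack=2)
Line 13: ['brick'] (min_width=5, slack=7)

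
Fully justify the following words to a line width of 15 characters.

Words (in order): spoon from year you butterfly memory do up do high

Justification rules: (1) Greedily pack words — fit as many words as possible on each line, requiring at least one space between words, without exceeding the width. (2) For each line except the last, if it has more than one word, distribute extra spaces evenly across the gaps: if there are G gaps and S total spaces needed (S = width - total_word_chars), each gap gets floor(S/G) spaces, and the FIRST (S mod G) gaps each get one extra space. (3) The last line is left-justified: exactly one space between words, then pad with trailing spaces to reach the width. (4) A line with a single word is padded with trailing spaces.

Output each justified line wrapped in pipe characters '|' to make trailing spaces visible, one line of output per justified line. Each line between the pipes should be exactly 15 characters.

Answer: |spoon from year|
|you   butterfly|
|memory do up do|
|high           |

Derivation:
Line 1: ['spoon', 'from', 'year'] (min_width=15, slack=0)
Line 2: ['you', 'butterfly'] (min_width=13, slack=2)
Line 3: ['memory', 'do', 'up', 'do'] (min_width=15, slack=0)
Line 4: ['high'] (min_width=4, slack=11)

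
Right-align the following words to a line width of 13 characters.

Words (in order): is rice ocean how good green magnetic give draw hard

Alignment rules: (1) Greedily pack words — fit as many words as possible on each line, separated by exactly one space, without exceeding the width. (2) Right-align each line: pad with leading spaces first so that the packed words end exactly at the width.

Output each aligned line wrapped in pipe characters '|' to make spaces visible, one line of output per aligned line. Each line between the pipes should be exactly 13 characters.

Line 1: ['is', 'rice', 'ocean'] (min_width=13, slack=0)
Line 2: ['how', 'good'] (min_width=8, slack=5)
Line 3: ['green'] (min_width=5, slack=8)
Line 4: ['magnetic', 'give'] (min_width=13, slack=0)
Line 5: ['draw', 'hard'] (min_width=9, slack=4)

Answer: |is rice ocean|
|     how good|
|        green|
|magnetic give|
|    draw hard|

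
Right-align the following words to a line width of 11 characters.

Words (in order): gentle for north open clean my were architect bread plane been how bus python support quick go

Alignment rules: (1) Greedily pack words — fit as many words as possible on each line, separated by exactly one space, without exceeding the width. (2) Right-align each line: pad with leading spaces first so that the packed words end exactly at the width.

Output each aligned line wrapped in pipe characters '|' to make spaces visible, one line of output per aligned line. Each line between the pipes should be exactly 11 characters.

Answer: | gentle for|
| north open|
|   clean my|
|       were|
|  architect|
|bread plane|
|   been how|
| bus python|
|    support|
|   quick go|

Derivation:
Line 1: ['gentle', 'for'] (min_width=10, slack=1)
Line 2: ['north', 'open'] (min_width=10, slack=1)
Line 3: ['clean', 'my'] (min_width=8, slack=3)
Line 4: ['were'] (min_width=4, slack=7)
Line 5: ['architect'] (min_width=9, slack=2)
Line 6: ['bread', 'plane'] (min_width=11, slack=0)
Line 7: ['been', 'how'] (min_width=8, slack=3)
Line 8: ['bus', 'python'] (min_width=10, slack=1)
Line 9: ['support'] (min_width=7, slack=4)
Line 10: ['quick', 'go'] (min_width=8, slack=3)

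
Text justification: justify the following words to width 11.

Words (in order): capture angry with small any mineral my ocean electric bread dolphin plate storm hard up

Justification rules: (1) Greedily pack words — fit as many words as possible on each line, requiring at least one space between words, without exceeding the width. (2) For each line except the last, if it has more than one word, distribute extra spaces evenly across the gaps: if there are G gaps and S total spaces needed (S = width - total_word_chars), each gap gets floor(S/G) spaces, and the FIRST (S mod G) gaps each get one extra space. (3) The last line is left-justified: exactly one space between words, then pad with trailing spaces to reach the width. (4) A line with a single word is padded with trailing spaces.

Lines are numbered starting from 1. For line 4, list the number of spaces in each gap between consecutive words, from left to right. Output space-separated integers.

Line 1: ['capture'] (min_width=7, slack=4)
Line 2: ['angry', 'with'] (min_width=10, slack=1)
Line 3: ['small', 'any'] (min_width=9, slack=2)
Line 4: ['mineral', 'my'] (min_width=10, slack=1)
Line 5: ['ocean'] (min_width=5, slack=6)
Line 6: ['electric'] (min_width=8, slack=3)
Line 7: ['bread'] (min_width=5, slack=6)
Line 8: ['dolphin'] (min_width=7, slack=4)
Line 9: ['plate', 'storm'] (min_width=11, slack=0)
Line 10: ['hard', 'up'] (min_width=7, slack=4)

Answer: 2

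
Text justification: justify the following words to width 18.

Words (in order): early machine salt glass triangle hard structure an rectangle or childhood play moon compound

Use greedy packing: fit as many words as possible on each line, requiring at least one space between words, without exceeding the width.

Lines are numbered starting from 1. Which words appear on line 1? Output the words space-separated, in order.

Answer: early machine salt

Derivation:
Line 1: ['early', 'machine', 'salt'] (min_width=18, slack=0)
Line 2: ['glass', 'triangle'] (min_width=14, slack=4)
Line 3: ['hard', 'structure', 'an'] (min_width=17, slack=1)
Line 4: ['rectangle', 'or'] (min_width=12, slack=6)
Line 5: ['childhood', 'play'] (min_width=14, slack=4)
Line 6: ['moon', 'compound'] (min_width=13, slack=5)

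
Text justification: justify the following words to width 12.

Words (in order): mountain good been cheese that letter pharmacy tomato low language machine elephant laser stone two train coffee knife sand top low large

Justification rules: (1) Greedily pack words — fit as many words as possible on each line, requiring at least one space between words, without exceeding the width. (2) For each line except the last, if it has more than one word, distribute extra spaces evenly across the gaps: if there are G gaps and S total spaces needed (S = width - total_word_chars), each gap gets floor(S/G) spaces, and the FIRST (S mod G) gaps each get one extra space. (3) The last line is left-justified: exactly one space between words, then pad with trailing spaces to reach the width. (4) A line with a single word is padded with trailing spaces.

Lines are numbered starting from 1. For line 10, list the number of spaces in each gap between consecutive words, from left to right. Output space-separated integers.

Line 1: ['mountain'] (min_width=8, slack=4)
Line 2: ['good', 'been'] (min_width=9, slack=3)
Line 3: ['cheese', 'that'] (min_width=11, slack=1)
Line 4: ['letter'] (min_width=6, slack=6)
Line 5: ['pharmacy'] (min_width=8, slack=4)
Line 6: ['tomato', 'low'] (min_width=10, slack=2)
Line 7: ['language'] (min_width=8, slack=4)
Line 8: ['machine'] (min_width=7, slack=5)
Line 9: ['elephant'] (min_width=8, slack=4)
Line 10: ['laser', 'stone'] (min_width=11, slack=1)
Line 11: ['two', 'train'] (min_width=9, slack=3)
Line 12: ['coffee', 'knife'] (min_width=12, slack=0)
Line 13: ['sand', 'top', 'low'] (min_width=12, slack=0)
Line 14: ['large'] (min_width=5, slack=7)

Answer: 2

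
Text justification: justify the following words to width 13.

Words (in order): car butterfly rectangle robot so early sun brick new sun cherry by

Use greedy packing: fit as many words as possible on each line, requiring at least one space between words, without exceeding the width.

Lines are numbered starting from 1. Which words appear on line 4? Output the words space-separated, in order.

Line 1: ['car', 'butterfly'] (min_width=13, slack=0)
Line 2: ['rectangle'] (min_width=9, slack=4)
Line 3: ['robot', 'so'] (min_width=8, slack=5)
Line 4: ['early', 'sun'] (min_width=9, slack=4)
Line 5: ['brick', 'new', 'sun'] (min_width=13, slack=0)
Line 6: ['cherry', 'by'] (min_width=9, slack=4)

Answer: early sun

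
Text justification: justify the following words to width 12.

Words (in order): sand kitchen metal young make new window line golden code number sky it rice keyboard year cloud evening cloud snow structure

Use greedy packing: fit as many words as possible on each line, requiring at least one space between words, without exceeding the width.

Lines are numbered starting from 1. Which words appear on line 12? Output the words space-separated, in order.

Line 1: ['sand', 'kitchen'] (min_width=12, slack=0)
Line 2: ['metal', 'young'] (min_width=11, slack=1)
Line 3: ['make', 'new'] (min_width=8, slack=4)
Line 4: ['window', 'line'] (min_width=11, slack=1)
Line 5: ['golden', 'code'] (min_width=11, slack=1)
Line 6: ['number', 'sky'] (min_width=10, slack=2)
Line 7: ['it', 'rice'] (min_width=7, slack=5)
Line 8: ['keyboard'] (min_width=8, slack=4)
Line 9: ['year', 'cloud'] (min_width=10, slack=2)
Line 10: ['evening'] (min_width=7, slack=5)
Line 11: ['cloud', 'snow'] (min_width=10, slack=2)
Line 12: ['structure'] (min_width=9, slack=3)

Answer: structure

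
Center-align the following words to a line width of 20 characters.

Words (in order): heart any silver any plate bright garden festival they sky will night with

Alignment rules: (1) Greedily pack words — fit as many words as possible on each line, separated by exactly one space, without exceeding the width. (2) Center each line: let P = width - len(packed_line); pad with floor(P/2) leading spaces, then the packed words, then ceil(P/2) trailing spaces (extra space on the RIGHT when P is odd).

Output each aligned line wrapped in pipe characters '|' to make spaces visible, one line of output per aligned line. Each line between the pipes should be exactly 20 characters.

Line 1: ['heart', 'any', 'silver', 'any'] (min_width=20, slack=0)
Line 2: ['plate', 'bright', 'garden'] (min_width=19, slack=1)
Line 3: ['festival', 'they', 'sky'] (min_width=17, slack=3)
Line 4: ['will', 'night', 'with'] (min_width=15, slack=5)

Answer: |heart any silver any|
|plate bright garden |
| festival they sky  |
|  will night with   |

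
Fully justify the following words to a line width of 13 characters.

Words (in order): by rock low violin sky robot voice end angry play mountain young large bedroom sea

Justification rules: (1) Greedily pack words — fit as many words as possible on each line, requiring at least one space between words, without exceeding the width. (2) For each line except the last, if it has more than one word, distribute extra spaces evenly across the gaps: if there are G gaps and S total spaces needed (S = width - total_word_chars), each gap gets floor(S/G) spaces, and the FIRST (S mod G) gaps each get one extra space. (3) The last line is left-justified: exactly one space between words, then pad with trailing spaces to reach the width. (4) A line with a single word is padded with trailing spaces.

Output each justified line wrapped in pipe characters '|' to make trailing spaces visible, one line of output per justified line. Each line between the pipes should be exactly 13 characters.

Answer: |by  rock  low|
|violin    sky|
|robot   voice|
|end     angry|
|play mountain|
|young   large|
|bedroom sea  |

Derivation:
Line 1: ['by', 'rock', 'low'] (min_width=11, slack=2)
Line 2: ['violin', 'sky'] (min_width=10, slack=3)
Line 3: ['robot', 'voice'] (min_width=11, slack=2)
Line 4: ['end', 'angry'] (min_width=9, slack=4)
Line 5: ['play', 'mountain'] (min_width=13, slack=0)
Line 6: ['young', 'large'] (min_width=11, slack=2)
Line 7: ['bedroom', 'sea'] (min_width=11, slack=2)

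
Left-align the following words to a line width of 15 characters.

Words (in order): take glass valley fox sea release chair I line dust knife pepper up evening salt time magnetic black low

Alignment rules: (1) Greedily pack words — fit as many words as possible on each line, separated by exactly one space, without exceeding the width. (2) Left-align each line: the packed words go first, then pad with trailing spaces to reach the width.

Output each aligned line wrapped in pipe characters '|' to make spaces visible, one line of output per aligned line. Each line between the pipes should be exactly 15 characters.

Answer: |take glass     |
|valley fox sea |
|release chair I|
|line dust knife|
|pepper up      |
|evening salt   |
|time magnetic  |
|black low      |

Derivation:
Line 1: ['take', 'glass'] (min_width=10, slack=5)
Line 2: ['valley', 'fox', 'sea'] (min_width=14, slack=1)
Line 3: ['release', 'chair', 'I'] (min_width=15, slack=0)
Line 4: ['line', 'dust', 'knife'] (min_width=15, slack=0)
Line 5: ['pepper', 'up'] (min_width=9, slack=6)
Line 6: ['evening', 'salt'] (min_width=12, slack=3)
Line 7: ['time', 'magnetic'] (min_width=13, slack=2)
Line 8: ['black', 'low'] (min_width=9, slack=6)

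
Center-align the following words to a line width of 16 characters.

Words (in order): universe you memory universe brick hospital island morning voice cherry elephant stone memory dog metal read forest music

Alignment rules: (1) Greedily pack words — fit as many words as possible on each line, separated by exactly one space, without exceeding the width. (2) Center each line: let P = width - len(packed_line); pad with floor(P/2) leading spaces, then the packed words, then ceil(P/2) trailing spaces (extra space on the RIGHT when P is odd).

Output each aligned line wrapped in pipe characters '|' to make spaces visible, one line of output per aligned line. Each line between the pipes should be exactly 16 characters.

Answer: |  universe you  |
|memory universe |
| brick hospital |
| island morning |
|  voice cherry  |
| elephant stone |
|memory dog metal|
|  read forest   |
|     music      |

Derivation:
Line 1: ['universe', 'you'] (min_width=12, slack=4)
Line 2: ['memory', 'universe'] (min_width=15, slack=1)
Line 3: ['brick', 'hospital'] (min_width=14, slack=2)
Line 4: ['island', 'morning'] (min_width=14, slack=2)
Line 5: ['voice', 'cherry'] (min_width=12, slack=4)
Line 6: ['elephant', 'stone'] (min_width=14, slack=2)
Line 7: ['memory', 'dog', 'metal'] (min_width=16, slack=0)
Line 8: ['read', 'forest'] (min_width=11, slack=5)
Line 9: ['music'] (min_width=5, slack=11)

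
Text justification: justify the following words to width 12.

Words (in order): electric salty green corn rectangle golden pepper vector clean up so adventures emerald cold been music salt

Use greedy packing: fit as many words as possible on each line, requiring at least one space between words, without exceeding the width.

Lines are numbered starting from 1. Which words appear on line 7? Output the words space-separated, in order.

Answer: vector clean

Derivation:
Line 1: ['electric'] (min_width=8, slack=4)
Line 2: ['salty', 'green'] (min_width=11, slack=1)
Line 3: ['corn'] (min_width=4, slack=8)
Line 4: ['rectangle'] (min_width=9, slack=3)
Line 5: ['golden'] (min_width=6, slack=6)
Line 6: ['pepper'] (min_width=6, slack=6)
Line 7: ['vector', 'clean'] (min_width=12, slack=0)
Line 8: ['up', 'so'] (min_width=5, slack=7)
Line 9: ['adventures'] (min_width=10, slack=2)
Line 10: ['emerald', 'cold'] (min_width=12, slack=0)
Line 11: ['been', 'music'] (min_width=10, slack=2)
Line 12: ['salt'] (min_width=4, slack=8)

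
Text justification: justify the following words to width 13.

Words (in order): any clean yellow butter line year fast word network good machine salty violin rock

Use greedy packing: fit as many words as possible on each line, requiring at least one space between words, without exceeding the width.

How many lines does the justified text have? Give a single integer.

Line 1: ['any', 'clean'] (min_width=9, slack=4)
Line 2: ['yellow', 'butter'] (min_width=13, slack=0)
Line 3: ['line', 'year'] (min_width=9, slack=4)
Line 4: ['fast', 'word'] (min_width=9, slack=4)
Line 5: ['network', 'good'] (min_width=12, slack=1)
Line 6: ['machine', 'salty'] (min_width=13, slack=0)
Line 7: ['violin', 'rock'] (min_width=11, slack=2)
Total lines: 7

Answer: 7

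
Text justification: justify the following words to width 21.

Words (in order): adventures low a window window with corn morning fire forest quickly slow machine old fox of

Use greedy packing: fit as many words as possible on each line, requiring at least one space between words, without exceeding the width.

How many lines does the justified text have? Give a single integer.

Line 1: ['adventures', 'low', 'a'] (min_width=16, slack=5)
Line 2: ['window', 'window', 'with'] (min_width=18, slack=3)
Line 3: ['corn', 'morning', 'fire'] (min_width=17, slack=4)
Line 4: ['forest', 'quickly', 'slow'] (min_width=19, slack=2)
Line 5: ['machine', 'old', 'fox', 'of'] (min_width=18, slack=3)
Total lines: 5

Answer: 5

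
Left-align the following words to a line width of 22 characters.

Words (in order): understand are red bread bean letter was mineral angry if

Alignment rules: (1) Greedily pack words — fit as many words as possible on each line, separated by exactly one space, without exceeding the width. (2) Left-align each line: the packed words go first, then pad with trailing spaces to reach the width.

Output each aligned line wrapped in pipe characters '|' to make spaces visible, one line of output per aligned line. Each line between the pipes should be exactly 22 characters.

Line 1: ['understand', 'are', 'red'] (min_width=18, slack=4)
Line 2: ['bread', 'bean', 'letter', 'was'] (min_width=21, slack=1)
Line 3: ['mineral', 'angry', 'if'] (min_width=16, slack=6)

Answer: |understand are red    |
|bread bean letter was |
|mineral angry if      |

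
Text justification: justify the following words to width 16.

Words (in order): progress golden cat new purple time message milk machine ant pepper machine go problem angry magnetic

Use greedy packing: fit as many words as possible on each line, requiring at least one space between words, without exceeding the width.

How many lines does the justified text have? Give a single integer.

Answer: 7

Derivation:
Line 1: ['progress', 'golden'] (min_width=15, slack=1)
Line 2: ['cat', 'new', 'purple'] (min_width=14, slack=2)
Line 3: ['time', 'message'] (min_width=12, slack=4)
Line 4: ['milk', 'machine', 'ant'] (min_width=16, slack=0)
Line 5: ['pepper', 'machine'] (min_width=14, slack=2)
Line 6: ['go', 'problem', 'angry'] (min_width=16, slack=0)
Line 7: ['magnetic'] (min_width=8, slack=8)
Total lines: 7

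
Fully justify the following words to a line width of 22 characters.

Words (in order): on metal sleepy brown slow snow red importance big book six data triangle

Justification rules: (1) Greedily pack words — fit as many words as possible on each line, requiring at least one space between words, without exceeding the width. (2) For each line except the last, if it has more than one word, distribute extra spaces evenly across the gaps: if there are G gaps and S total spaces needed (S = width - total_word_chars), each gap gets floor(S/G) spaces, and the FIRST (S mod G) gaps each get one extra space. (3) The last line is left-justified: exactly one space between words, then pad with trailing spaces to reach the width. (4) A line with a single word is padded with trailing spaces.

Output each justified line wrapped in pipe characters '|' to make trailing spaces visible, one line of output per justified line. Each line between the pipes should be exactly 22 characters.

Answer: |on  metal sleepy brown|
|slow      snow     red|
|importance   big  book|
|six data triangle     |

Derivation:
Line 1: ['on', 'metal', 'sleepy', 'brown'] (min_width=21, slack=1)
Line 2: ['slow', 'snow', 'red'] (min_width=13, slack=9)
Line 3: ['importance', 'big', 'book'] (min_width=19, slack=3)
Line 4: ['six', 'data', 'triangle'] (min_width=17, slack=5)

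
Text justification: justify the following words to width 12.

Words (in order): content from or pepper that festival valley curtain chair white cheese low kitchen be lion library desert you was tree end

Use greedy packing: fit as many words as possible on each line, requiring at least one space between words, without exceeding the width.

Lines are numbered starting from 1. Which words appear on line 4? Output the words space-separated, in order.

Line 1: ['content', 'from'] (min_width=12, slack=0)
Line 2: ['or', 'pepper'] (min_width=9, slack=3)
Line 3: ['that'] (min_width=4, slack=8)
Line 4: ['festival'] (min_width=8, slack=4)
Line 5: ['valley'] (min_width=6, slack=6)
Line 6: ['curtain'] (min_width=7, slack=5)
Line 7: ['chair', 'white'] (min_width=11, slack=1)
Line 8: ['cheese', 'low'] (min_width=10, slack=2)
Line 9: ['kitchen', 'be'] (min_width=10, slack=2)
Line 10: ['lion', 'library'] (min_width=12, slack=0)
Line 11: ['desert', 'you'] (min_width=10, slack=2)
Line 12: ['was', 'tree', 'end'] (min_width=12, slack=0)

Answer: festival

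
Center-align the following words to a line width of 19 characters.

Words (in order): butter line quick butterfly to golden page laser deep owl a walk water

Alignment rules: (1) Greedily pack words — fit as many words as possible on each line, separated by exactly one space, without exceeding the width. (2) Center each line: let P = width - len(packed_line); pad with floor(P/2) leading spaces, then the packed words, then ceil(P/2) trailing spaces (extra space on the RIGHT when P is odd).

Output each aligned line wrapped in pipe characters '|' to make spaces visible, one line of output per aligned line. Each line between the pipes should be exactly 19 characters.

Answer: | butter line quick |
|butterfly to golden|
|page laser deep owl|
|   a walk water    |

Derivation:
Line 1: ['butter', 'line', 'quick'] (min_width=17, slack=2)
Line 2: ['butterfly', 'to', 'golden'] (min_width=19, slack=0)
Line 3: ['page', 'laser', 'deep', 'owl'] (min_width=19, slack=0)
Line 4: ['a', 'walk', 'water'] (min_width=12, slack=7)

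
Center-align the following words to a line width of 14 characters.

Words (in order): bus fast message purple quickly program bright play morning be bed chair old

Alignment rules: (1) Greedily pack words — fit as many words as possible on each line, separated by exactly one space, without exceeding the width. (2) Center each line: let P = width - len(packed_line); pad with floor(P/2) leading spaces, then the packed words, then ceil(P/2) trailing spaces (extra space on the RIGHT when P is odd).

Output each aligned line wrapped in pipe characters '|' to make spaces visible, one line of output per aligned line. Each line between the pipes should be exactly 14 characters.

Line 1: ['bus', 'fast'] (min_width=8, slack=6)
Line 2: ['message', 'purple'] (min_width=14, slack=0)
Line 3: ['quickly'] (min_width=7, slack=7)
Line 4: ['program', 'bright'] (min_width=14, slack=0)
Line 5: ['play', 'morning'] (min_width=12, slack=2)
Line 6: ['be', 'bed', 'chair'] (min_width=12, slack=2)
Line 7: ['old'] (min_width=3, slack=11)

Answer: |   bus fast   |
|message purple|
|   quickly    |
|program bright|
| play morning |
| be bed chair |
|     old      |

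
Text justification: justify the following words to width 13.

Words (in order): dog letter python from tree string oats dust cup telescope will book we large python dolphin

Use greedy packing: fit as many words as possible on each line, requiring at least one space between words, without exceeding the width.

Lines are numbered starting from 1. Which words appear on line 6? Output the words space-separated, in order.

Line 1: ['dog', 'letter'] (min_width=10, slack=3)
Line 2: ['python', 'from'] (min_width=11, slack=2)
Line 3: ['tree', 'string'] (min_width=11, slack=2)
Line 4: ['oats', 'dust', 'cup'] (min_width=13, slack=0)
Line 5: ['telescope'] (min_width=9, slack=4)
Line 6: ['will', 'book', 'we'] (min_width=12, slack=1)
Line 7: ['large', 'python'] (min_width=12, slack=1)
Line 8: ['dolphin'] (min_width=7, slack=6)

Answer: will book we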